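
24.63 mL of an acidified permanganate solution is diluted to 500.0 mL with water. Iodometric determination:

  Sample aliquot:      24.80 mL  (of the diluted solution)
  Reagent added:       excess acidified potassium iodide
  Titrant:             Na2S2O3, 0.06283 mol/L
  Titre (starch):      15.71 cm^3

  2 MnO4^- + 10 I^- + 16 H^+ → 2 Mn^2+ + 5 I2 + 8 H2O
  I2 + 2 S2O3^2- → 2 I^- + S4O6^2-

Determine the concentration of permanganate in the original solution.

0.1616 mol/L

n(S2O3^2-) = 0.01571 × 0.06283 = 9.871 × 10^-4 mol
n(I2) = n(S2O3^2-)/2 = 4.935 × 10^-4 mol
From the 2:5 ratio, n(MnO4^-) in the aliquot = 2/5 × 4.935 × 10^-4 = 1.974 × 10^-4 mol
[MnO4^-]_dilute = 1.974 × 10^-4 / 0.02480 = 0.007960 mol/L
[MnO4^-]_original = 0.007960 × 500.0/24.63 = 0.1616 mol/L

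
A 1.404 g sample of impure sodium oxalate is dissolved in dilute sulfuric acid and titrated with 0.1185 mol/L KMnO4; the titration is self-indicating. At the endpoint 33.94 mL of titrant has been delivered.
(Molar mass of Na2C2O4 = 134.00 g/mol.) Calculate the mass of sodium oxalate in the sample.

2 MnO4^- + 5 C2O4^2- + 16 H^+ → 2 Mn^2+ + 10 CO2 + 8 H2O
n(KMnO4) = 0.03394 L × 0.1185 mol/L = 4.022 × 10^-3 mol
From the 5:2 ratio, n(Na2C2O4) = 5/2 × 4.022 × 10^-3 = 0.01005 mol
mass of Na2C2O4 = 0.01005 × 134.00 g/mol = 1.347 g

1.347 g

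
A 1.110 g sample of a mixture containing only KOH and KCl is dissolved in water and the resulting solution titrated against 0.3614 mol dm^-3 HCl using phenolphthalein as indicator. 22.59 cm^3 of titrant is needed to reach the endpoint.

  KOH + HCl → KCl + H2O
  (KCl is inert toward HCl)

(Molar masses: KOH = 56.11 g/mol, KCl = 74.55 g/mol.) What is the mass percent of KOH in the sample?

n(HCl) = 0.02259 × 0.3614 = 8.164 × 10^-3 mol
Let x = n(KOH), y = n(KCl).
Titrant: 1x = 8.164 × 10^-3;  mass: 56.11x + 74.55y = 1.110
Solving, x = 8.164 × 10^-3 mol, y = 8.745 × 10^-3 mol
mass of KOH = 8.164 × 10^-3 × 56.11 = 0.4581 g
% KOH = 0.4581 / 1.110 × 100 = 41.27 %

41.27 %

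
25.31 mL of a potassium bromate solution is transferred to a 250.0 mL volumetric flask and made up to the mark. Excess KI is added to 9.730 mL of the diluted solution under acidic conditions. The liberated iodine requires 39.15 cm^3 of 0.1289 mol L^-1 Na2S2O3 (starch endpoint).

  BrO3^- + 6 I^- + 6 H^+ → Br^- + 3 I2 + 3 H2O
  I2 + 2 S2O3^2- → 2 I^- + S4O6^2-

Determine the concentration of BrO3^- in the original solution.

0.8538 mol/L

n(S2O3^2-) = 0.03915 × 0.1289 = 5.046 × 10^-3 mol
n(I2) = n(S2O3^2-)/2 = 2.523 × 10^-3 mol
From the 1:3 ratio, n(BrO3^-) in the aliquot = 1/3 × 2.523 × 10^-3 = 8.411 × 10^-4 mol
[BrO3^-]_dilute = 8.411 × 10^-4 / 0.009730 = 0.08644 mol/L
[BrO3^-]_original = 0.08644 × 250.0/25.31 = 0.8538 mol/L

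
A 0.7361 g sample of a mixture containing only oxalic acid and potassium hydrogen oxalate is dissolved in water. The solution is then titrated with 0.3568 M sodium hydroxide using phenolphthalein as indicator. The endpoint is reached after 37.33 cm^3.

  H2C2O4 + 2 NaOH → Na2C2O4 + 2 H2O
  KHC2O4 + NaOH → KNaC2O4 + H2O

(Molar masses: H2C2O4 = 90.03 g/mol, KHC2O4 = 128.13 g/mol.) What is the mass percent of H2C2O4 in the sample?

n(NaOH) = 0.03733 × 0.3568 = 0.01332 mol
Let x = n(H2C2O4), y = n(KHC2O4).
Titrant: 2x + 1y = 0.01332;  mass: 90.03x + 128.13y = 0.7361
Solving, x = 5.838 × 10^-3 mol, y = 1.643 × 10^-3 mol
mass of H2C2O4 = 5.838 × 10^-3 × 90.03 = 0.5256 g
% H2C2O4 = 0.5256 / 0.7361 × 100 = 71.41 %

71.41 %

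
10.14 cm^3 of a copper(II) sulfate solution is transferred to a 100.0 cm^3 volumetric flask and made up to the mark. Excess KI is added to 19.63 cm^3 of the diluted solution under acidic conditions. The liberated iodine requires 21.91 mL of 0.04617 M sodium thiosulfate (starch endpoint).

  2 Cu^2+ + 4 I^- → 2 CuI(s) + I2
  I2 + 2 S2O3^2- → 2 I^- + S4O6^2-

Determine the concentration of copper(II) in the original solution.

0.5082 M

n(S2O3^2-) = 0.02191 × 0.04617 = 1.012 × 10^-3 mol
n(I2) = n(S2O3^2-)/2 = 5.058 × 10^-4 mol
From the 2:1 ratio, n(Cu2+) in the aliquot = 2/1 × 5.058 × 10^-4 = 1.012 × 10^-3 mol
[Cu2+]_dilute = 1.012 × 10^-3 / 0.01963 = 0.05153 mol/L
[Cu2+]_original = 0.05153 × 100.0/10.14 = 0.5082 mol/L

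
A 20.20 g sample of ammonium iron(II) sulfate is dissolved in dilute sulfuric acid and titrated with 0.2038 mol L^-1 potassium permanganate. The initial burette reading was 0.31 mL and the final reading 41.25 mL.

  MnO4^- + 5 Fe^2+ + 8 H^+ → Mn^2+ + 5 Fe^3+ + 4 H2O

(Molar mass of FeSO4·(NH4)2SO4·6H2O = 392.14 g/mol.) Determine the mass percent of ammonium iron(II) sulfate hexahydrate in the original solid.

80.99 %

n(KMnO4) = 0.04094 L × 0.2038 mol/L = 8.344 × 10^-3 mol
From the 5:1 ratio, n(FeSO4·(NH4)2SO4·6H2O) = 5/1 × 8.344 × 10^-3 = 0.04172 mol
mass of FeSO4·(NH4)2SO4·6H2O = 0.04172 × 392.14 g/mol = 16.36 g
% FeSO4·(NH4)2SO4·6H2O = 16.36 / 20.20 × 100 = 80.99 %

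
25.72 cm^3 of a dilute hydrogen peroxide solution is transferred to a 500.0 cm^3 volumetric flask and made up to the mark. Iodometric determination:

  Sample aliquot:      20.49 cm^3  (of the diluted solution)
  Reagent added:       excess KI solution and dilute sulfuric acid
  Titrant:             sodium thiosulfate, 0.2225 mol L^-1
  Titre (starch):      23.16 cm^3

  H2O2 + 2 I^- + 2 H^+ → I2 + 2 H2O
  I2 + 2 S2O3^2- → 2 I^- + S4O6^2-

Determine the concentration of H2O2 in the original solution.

2.445 mol/L

n(S2O3^2-) = 0.02316 × 0.2225 = 5.153 × 10^-3 mol
n(I2) = n(S2O3^2-)/2 = 2.577 × 10^-3 mol
n(H2O2) in the aliquot = 2.577 × 10^-3 mol (1:1 ratio)
[H2O2]_dilute = 2.577 × 10^-3 / 0.02049 = 0.1257 mol/L
[H2O2]_original = 0.1257 × 500.0/25.72 = 2.445 mol/L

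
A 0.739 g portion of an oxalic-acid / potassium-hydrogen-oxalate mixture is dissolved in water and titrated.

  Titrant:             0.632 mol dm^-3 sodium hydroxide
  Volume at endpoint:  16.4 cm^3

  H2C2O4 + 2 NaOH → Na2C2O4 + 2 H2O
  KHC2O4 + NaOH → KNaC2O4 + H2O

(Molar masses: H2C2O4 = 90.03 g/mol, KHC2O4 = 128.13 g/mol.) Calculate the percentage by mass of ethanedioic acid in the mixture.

n(NaOH) = 0.0164 × 0.632 = 0.0104 mol
Let x = n(H2C2O4), y = n(KHC2O4).
Titrant: 2x + 1y = 0.0104;  mass: 90.03x + 128.13y = 0.739
Solving, x = 3.54 × 10^-3 mol, y = 3.28 × 10^-3 mol
mass of H2C2O4 = 3.54 × 10^-3 × 90.03 = 0.319 g
% H2C2O4 = 0.319 / 0.739 × 100 = 43.2 %

43.2 %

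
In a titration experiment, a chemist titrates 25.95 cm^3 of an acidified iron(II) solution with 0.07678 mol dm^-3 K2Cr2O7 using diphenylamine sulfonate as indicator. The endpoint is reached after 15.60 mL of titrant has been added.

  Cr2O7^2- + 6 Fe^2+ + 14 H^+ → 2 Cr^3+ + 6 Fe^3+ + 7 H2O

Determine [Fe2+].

n(K2Cr2O7) = 0.01560 L × 0.07678 mol/L = 1.198 × 10^-3 mol
From the 6:1 mole ratio, n(Fe2+) = 6/1 × 1.198 × 10^-3 = 7.187 × 10^-3 mol
[Fe2+] = 7.187 × 10^-3 mol / 0.02595 L = 0.2769 mol/L

0.2769 mol/L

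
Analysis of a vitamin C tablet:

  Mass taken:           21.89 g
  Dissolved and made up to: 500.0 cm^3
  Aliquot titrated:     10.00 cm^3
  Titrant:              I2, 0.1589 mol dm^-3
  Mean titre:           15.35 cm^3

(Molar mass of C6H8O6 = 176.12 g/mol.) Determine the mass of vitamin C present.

21.48 g

C6H8O6 + I2 → C6H6O6 + 2 HI
n(I2) per titration = 0.01535 × 0.1589 = 2.439 × 10^-3 mol
n(C6H8O6) in each aliquot = 2.439 × 10^-3 mol (1:1 ratio)
n(C6H8O6) in the whole flask = 2.439 × 10^-3 × 500.0/10.00 = 0.1220 mol
mass of C6H8O6 = 0.1220 × 176.12 = 21.48 g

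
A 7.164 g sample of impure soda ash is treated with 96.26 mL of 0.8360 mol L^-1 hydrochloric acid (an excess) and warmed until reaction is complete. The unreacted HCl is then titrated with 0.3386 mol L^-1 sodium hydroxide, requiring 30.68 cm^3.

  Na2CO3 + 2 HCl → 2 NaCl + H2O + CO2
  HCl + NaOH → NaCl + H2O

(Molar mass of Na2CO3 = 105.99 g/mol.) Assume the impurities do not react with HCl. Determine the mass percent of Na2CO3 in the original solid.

51.84 %

n(HCl) added = 0.09626 × 0.8360 = 0.08047 mol
n(NaOH) used in back-titration = 0.03068 × 0.3386 = 0.01039 mol
n(HCl) left over = 0.01039 mol (1:1 ratio)
n(HCl) consumed by analyte = 0.08047 − 0.01039 = 0.07009 mol
From the 1:2 ratio, n(Na2CO3) = 1/2 × 0.07009 = 0.03504 mol
mass of Na2CO3 = 0.03504 × 105.99 = 3.714 g
% Na2CO3 = 3.714 / 7.164 × 100 = 51.84 %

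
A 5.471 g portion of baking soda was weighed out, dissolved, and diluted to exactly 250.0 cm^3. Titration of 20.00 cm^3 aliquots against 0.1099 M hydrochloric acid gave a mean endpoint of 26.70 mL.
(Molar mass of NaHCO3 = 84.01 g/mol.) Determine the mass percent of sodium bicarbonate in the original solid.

56.32 %

NaHCO3 + HCl → NaCl + H2O + CO2
n(HCl) per titration = 0.02670 × 0.1099 = 2.934 × 10^-3 mol
n(NaHCO3) in each aliquot = 2.934 × 10^-3 mol (1:1 ratio)
n(NaHCO3) in the whole flask = 2.934 × 10^-3 × 250.0/20.00 = 0.03668 mol
mass of NaHCO3 = 0.03668 × 84.01 = 3.081 g
% NaHCO3 = 3.081 / 5.471 × 100 = 56.32 %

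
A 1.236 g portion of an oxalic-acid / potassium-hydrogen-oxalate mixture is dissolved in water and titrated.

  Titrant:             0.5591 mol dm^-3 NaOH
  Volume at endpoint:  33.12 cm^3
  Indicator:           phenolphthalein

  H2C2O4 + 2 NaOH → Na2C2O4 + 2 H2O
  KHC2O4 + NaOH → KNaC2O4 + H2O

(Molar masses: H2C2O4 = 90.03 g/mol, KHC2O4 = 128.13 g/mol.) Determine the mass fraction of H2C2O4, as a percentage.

n(NaOH) = 0.03312 × 0.5591 = 0.01852 mol
Let x = n(H2C2O4), y = n(KHC2O4).
Titrant: 2x + 1y = 0.01852;  mass: 90.03x + 128.13y = 1.236
Solving, x = 6.838 × 10^-3 mol, y = 4.842 × 10^-3 mol
mass of H2C2O4 = 6.838 × 10^-3 × 90.03 = 0.6156 g
% H2C2O4 = 0.6156 / 1.236 × 100 = 49.81 %

49.81 %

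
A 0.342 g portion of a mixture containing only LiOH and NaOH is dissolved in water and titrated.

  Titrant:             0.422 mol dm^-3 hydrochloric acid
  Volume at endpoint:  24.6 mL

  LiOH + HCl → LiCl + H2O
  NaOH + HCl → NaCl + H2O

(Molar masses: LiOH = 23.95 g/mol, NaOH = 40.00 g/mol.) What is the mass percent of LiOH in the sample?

n(HCl) = 0.0246 × 0.422 = 0.0104 mol
Let x = n(LiOH), y = n(NaOH).
Titrant: 1x + 1y = 0.0104;  mass: 23.95x + 40.00y = 0.342
Solving, x = 4.56 × 10^-3 mol, y = 5.82 × 10^-3 mol
mass of LiOH = 4.56 × 10^-3 × 23.95 = 0.109 g
% LiOH = 0.109 / 0.342 × 100 = 32.0 %

32.0 %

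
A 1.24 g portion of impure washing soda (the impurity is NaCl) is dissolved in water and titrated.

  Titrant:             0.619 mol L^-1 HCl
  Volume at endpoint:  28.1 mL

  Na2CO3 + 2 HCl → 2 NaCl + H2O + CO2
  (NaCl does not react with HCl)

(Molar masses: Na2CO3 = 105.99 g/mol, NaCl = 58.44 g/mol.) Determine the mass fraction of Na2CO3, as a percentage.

n(HCl) = 0.0281 × 0.619 = 0.0174 mol
Let x = n(Na2CO3), y = n(NaCl).
Titrant: 2x = 0.0174;  mass: 105.99x + 58.44y = 1.24
Solving, x = 8.70 × 10^-3 mol, y = 5.45 × 10^-3 mol
mass of Na2CO3 = 8.70 × 10^-3 × 105.99 = 0.922 g
% Na2CO3 = 0.922 / 1.24 × 100 = 74.3 %

74.3 %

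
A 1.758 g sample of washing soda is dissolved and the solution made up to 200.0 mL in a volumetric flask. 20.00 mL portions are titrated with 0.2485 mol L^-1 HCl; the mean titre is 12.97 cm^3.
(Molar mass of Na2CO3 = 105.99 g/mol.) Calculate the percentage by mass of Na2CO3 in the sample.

Na2CO3 + 2 HCl → 2 NaCl + H2O + CO2
n(HCl) per titration = 0.01297 × 0.2485 = 3.223 × 10^-3 mol
From the 1:2 ratio, n(Na2CO3) in each aliquot = 1/2 × 3.223 × 10^-3 = 1.612 × 10^-3 mol
n(Na2CO3) in the whole flask = 1.612 × 10^-3 × 200.0/20.00 = 0.01612 mol
mass of Na2CO3 = 0.01612 × 105.99 = 1.708 g
% Na2CO3 = 1.708 / 1.758 × 100 = 97.16 %

97.16 %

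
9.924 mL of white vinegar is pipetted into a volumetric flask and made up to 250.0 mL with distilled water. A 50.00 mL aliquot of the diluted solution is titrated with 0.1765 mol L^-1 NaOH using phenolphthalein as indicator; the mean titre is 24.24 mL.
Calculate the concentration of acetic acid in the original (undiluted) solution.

2.156 mol/L

CH3COOH + NaOH → CH3COONa + H2O
n(NaOH) = 0.02424 × 0.1765 = 4.278 × 10^-3 mol
n(CH3COOH) in the aliquot = 4.278 × 10^-3 mol (1:1 ratio)
[CH3COOH]_dilute = 4.278 × 10^-3 / 0.05000 = 0.08557 mol/L
Dilution factor = 250.0 / 9.924 = 25.19
[CH3COOH]_stock = 0.08557 × 25.19 = 2.156 mol/L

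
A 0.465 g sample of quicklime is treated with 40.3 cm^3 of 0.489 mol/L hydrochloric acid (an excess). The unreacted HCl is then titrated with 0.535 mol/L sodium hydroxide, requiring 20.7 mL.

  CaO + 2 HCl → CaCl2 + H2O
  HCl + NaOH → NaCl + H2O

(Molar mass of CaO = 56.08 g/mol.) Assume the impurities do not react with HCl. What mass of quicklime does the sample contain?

n(HCl) added = 0.0403 × 0.489 = 0.0197 mol
n(NaOH) used in back-titration = 0.0207 × 0.535 = 0.0111 mol
n(HCl) left over = 0.0111 mol (1:1 ratio)
n(HCl) consumed by analyte = 0.0197 − 0.0111 = 8.63 × 10^-3 mol
From the 1:2 ratio, n(CaO) = 1/2 × 8.63 × 10^-3 = 4.32 × 10^-3 mol
mass of CaO = 4.32 × 10^-3 × 56.08 = 0.242 g

0.242 g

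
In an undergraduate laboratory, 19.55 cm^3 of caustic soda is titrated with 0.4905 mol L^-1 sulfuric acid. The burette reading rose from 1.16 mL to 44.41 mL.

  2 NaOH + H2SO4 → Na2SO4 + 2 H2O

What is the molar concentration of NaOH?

2.170 mol/L

n(H2SO4) = 0.04325 L × 0.4905 mol/L = 0.02121 mol
From the 2:1 mole ratio, n(NaOH) = 2/1 × 0.02121 = 0.04243 mol
[NaOH] = 0.04243 mol / 0.01955 L = 2.170 mol/L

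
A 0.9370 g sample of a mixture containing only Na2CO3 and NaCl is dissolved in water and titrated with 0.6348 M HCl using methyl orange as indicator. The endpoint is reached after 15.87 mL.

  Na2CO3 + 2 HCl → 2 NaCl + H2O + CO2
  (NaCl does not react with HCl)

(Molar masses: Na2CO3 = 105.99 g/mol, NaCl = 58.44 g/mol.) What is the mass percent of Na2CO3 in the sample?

n(HCl) = 0.01587 × 0.6348 = 0.01007 mol
Let x = n(Na2CO3), y = n(NaCl).
Titrant: 2x = 0.01007;  mass: 105.99x + 58.44y = 0.9370
Solving, x = 5.037 × 10^-3 mol, y = 6.898 × 10^-3 mol
mass of Na2CO3 = 5.037 × 10^-3 × 105.99 = 0.5339 g
% Na2CO3 = 0.5339 / 0.9370 × 100 = 56.98 %

56.98 %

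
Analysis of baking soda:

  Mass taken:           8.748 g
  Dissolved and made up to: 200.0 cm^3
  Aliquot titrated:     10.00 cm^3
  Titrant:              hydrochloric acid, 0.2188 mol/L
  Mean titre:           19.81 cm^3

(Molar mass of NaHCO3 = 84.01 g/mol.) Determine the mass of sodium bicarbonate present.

7.283 g

NaHCO3 + HCl → NaCl + H2O + CO2
n(HCl) per titration = 0.01981 × 0.2188 = 4.334 × 10^-3 mol
n(NaHCO3) in each aliquot = 4.334 × 10^-3 mol (1:1 ratio)
n(NaHCO3) in the whole flask = 4.334 × 10^-3 × 200.0/10.00 = 0.08669 mol
mass of NaHCO3 = 0.08669 × 84.01 = 7.283 g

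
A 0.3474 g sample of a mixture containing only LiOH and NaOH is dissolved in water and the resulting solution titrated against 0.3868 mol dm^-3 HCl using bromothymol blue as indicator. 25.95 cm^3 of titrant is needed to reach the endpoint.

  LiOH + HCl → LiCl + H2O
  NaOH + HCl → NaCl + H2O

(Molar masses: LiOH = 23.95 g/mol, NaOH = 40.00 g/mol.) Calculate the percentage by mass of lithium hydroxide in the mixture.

23.24 %

n(HCl) = 0.02595 × 0.3868 = 0.01004 mol
Let x = n(LiOH), y = n(NaOH).
Titrant: 1x + 1y = 0.01004;  mass: 23.95x + 40.00y = 0.3474
Solving, x = 3.371 × 10^-3 mol, y = 6.667 × 10^-3 mol
mass of LiOH = 3.371 × 10^-3 × 23.95 = 0.08073 g
% LiOH = 0.08073 / 0.3474 × 100 = 23.24 %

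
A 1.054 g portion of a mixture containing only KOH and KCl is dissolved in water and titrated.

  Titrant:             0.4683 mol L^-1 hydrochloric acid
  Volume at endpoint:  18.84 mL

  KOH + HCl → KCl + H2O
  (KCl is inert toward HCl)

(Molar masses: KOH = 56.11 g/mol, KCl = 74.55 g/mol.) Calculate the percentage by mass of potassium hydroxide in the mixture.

46.97 %

n(HCl) = 0.01884 × 0.4683 = 8.823 × 10^-3 mol
Let x = n(KOH), y = n(KCl).
Titrant: 1x = 8.823 × 10^-3;  mass: 56.11x + 74.55y = 1.054
Solving, x = 8.823 × 10^-3 mol, y = 7.498 × 10^-3 mol
mass of KOH = 8.823 × 10^-3 × 56.11 = 0.4950 g
% KOH = 0.4950 / 1.054 × 100 = 46.97 %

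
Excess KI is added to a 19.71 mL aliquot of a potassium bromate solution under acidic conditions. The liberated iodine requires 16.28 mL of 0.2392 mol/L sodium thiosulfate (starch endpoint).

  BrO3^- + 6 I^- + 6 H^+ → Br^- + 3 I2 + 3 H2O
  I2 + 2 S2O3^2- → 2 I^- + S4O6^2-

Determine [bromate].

0.03293 mol/L

n(S2O3^2-) = 0.01628 × 0.2392 = 3.894 × 10^-3 mol
n(I2) = n(S2O3^2-)/2 = 1.947 × 10^-3 mol
From the 1:3 ratio, n(BrO3^-) in the aliquot = 1/3 × 1.947 × 10^-3 = 6.490 × 10^-4 mol
[BrO3^-] = 6.490 × 10^-4 / 0.01971 = 0.03293 mol/L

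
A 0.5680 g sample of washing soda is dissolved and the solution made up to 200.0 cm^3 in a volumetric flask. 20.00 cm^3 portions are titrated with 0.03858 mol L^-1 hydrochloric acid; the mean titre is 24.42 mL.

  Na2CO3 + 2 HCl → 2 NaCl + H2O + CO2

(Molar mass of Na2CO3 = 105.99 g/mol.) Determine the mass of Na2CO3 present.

n(HCl) per titration = 0.02442 × 0.03858 = 9.421 × 10^-4 mol
From the 1:2 ratio, n(Na2CO3) in each aliquot = 1/2 × 9.421 × 10^-4 = 4.711 × 10^-4 mol
n(Na2CO3) in the whole flask = 4.711 × 10^-4 × 200.0/20.00 = 4.711 × 10^-3 mol
mass of Na2CO3 = 4.711 × 10^-3 × 105.99 = 0.4993 g

0.4993 g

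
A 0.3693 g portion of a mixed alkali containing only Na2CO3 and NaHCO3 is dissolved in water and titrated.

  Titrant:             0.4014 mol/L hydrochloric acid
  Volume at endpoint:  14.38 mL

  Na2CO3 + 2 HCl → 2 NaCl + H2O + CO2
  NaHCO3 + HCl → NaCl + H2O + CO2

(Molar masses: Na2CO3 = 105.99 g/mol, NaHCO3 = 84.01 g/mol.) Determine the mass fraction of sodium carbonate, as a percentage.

n(HCl) = 0.01438 × 0.4014 = 5.772 × 10^-3 mol
Let x = n(Na2CO3), y = n(NaHCO3).
Titrant: 2x + 1y = 5.772 × 10^-3;  mass: 105.99x + 84.01y = 0.3693
Solving, x = 1.864 × 10^-3 mol, y = 2.044 × 10^-3 mol
mass of Na2CO3 = 1.864 × 10^-3 × 105.99 = 0.1976 g
% Na2CO3 = 0.1976 / 0.3693 × 100 = 53.49 %

53.49 %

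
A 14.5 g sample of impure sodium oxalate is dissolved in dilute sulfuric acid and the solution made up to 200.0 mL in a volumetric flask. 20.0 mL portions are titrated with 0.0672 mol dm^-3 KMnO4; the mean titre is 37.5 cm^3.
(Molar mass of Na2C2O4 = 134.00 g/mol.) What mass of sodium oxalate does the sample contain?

2 MnO4^- + 5 C2O4^2- + 16 H^+ → 2 Mn^2+ + 10 CO2 + 8 H2O
n(KMnO4) per titration = 0.0375 × 0.0672 = 2.52 × 10^-3 mol
From the 5:2 ratio, n(Na2C2O4) in each aliquot = 5/2 × 2.52 × 10^-3 = 6.30 × 10^-3 mol
n(Na2C2O4) in the whole flask = 6.30 × 10^-3 × 200.0/20.0 = 0.0630 mol
mass of Na2C2O4 = 0.0630 × 134.00 = 8.44 g

8.44 g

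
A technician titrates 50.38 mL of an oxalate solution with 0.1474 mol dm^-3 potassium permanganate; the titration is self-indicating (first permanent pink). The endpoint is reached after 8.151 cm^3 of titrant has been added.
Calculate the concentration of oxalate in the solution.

2 MnO4^- + 5 C2O4^2- + 16 H^+ → 2 Mn^2+ + 10 CO2 + 8 H2O
n(KMnO4) = 0.008151 L × 0.1474 mol/L = 1.201 × 10^-3 mol
From the 5:2 mole ratio, n(C2O4^2-) = 5/2 × 1.201 × 10^-3 = 3.004 × 10^-3 mol
[C2O4^2-] = 3.004 × 10^-3 mol / 0.05038 L = 0.05962 mol/L

0.05962 mol/L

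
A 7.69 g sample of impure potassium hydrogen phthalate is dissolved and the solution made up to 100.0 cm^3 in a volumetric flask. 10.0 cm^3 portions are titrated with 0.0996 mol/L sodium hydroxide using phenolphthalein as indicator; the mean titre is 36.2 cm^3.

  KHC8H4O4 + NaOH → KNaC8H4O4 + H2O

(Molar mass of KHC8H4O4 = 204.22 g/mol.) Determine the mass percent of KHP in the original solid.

n(NaOH) per titration = 0.0362 × 0.0996 = 3.61 × 10^-3 mol
n(KHC8H4O4) in each aliquot = 3.61 × 10^-3 mol (1:1 ratio)
n(KHC8H4O4) in the whole flask = 3.61 × 10^-3 × 100.0/10.0 = 0.0361 mol
mass of KHC8H4O4 = 0.0361 × 204.22 = 7.36 g
% KHC8H4O4 = 7.36 / 7.69 × 100 = 95.8 %

95.8 %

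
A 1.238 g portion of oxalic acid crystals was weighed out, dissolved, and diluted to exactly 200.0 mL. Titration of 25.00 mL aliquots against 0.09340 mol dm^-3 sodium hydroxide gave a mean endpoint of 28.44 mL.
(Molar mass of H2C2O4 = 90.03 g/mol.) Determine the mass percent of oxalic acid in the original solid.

77.27 %

H2C2O4 + 2 NaOH → Na2C2O4 + 2 H2O
n(NaOH) per titration = 0.02844 × 0.09340 = 2.656 × 10^-3 mol
From the 1:2 ratio, n(H2C2O4) in each aliquot = 1/2 × 2.656 × 10^-3 = 1.328 × 10^-3 mol
n(H2C2O4) in the whole flask = 1.328 × 10^-3 × 200.0/25.00 = 0.01063 mol
mass of H2C2O4 = 0.01063 × 90.03 = 0.9566 g
% H2C2O4 = 0.9566 / 1.238 × 100 = 77.27 %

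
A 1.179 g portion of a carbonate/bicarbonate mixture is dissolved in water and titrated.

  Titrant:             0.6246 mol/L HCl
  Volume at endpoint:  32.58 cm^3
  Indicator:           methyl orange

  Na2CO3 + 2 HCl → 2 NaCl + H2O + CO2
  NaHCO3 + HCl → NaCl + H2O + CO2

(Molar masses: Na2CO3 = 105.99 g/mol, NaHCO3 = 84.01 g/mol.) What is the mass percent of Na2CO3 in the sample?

76.89 %

n(HCl) = 0.03258 × 0.6246 = 0.02035 mol
Let x = n(Na2CO3), y = n(NaHCO3).
Titrant: 2x + 1y = 0.02035;  mass: 105.99x + 84.01y = 1.179
Solving, x = 8.553 × 10^-3 mol, y = 3.243 × 10^-3 mol
mass of Na2CO3 = 8.553 × 10^-3 × 105.99 = 0.9066 g
% Na2CO3 = 0.9066 / 1.179 × 100 = 76.89 %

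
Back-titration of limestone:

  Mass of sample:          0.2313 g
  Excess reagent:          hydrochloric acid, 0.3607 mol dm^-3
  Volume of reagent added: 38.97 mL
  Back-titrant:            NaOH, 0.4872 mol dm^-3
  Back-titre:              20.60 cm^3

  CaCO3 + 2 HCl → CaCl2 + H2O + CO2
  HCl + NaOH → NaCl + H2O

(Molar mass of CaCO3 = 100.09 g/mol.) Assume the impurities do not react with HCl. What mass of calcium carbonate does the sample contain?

n(HCl) added = 0.03897 × 0.3607 = 0.01406 mol
n(NaOH) used in back-titration = 0.02060 × 0.4872 = 0.01004 mol
n(HCl) left over = 0.01004 mol (1:1 ratio)
n(HCl) consumed by analyte = 0.01406 − 0.01004 = 4.020 × 10^-3 mol
From the 1:2 ratio, n(CaCO3) = 1/2 × 4.020 × 10^-3 = 2.010 × 10^-3 mol
mass of CaCO3 = 2.010 × 10^-3 × 100.09 = 0.2012 g

0.2012 g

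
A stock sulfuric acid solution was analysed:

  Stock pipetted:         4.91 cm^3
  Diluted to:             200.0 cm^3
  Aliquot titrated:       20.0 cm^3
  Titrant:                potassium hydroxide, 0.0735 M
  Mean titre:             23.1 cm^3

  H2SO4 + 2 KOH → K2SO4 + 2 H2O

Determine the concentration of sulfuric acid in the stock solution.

1.73 M

n(KOH) = 0.0231 × 0.0735 = 1.70 × 10^-3 mol
From the 1:2 ratio, n(H2SO4) in the aliquot = 1/2 × 1.70 × 10^-3 = 8.49 × 10^-4 mol
[H2SO4]_dilute = 8.49 × 10^-4 / 0.0200 = 0.0424 mol/L
Dilution factor = 200.0 / 4.91 = 40.73
[H2SO4]_stock = 0.0424 × 40.73 = 1.73 mol/L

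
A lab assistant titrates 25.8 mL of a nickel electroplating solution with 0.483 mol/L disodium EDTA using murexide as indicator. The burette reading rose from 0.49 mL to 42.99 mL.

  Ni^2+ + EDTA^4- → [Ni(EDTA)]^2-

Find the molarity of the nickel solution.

n(EDTA) = 0.0425 L × 0.483 mol/L = 0.0205 mol
n(Ni2+) = 0.0205 mol (1:1 mole ratio)
[Ni2+] = 0.0205 mol / 0.0258 L = 0.796 mol/L

0.796 mol/L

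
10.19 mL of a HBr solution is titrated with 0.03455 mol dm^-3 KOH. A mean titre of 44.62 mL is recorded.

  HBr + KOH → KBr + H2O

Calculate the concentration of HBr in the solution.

0.1513 mol/L

n(KOH) = 0.04462 L × 0.03455 mol/L = 1.542 × 10^-3 mol
n(HBr) = 1.542 × 10^-3 mol (1:1 mole ratio)
[HBr] = 1.542 × 10^-3 mol / 0.01019 L = 0.1513 mol/L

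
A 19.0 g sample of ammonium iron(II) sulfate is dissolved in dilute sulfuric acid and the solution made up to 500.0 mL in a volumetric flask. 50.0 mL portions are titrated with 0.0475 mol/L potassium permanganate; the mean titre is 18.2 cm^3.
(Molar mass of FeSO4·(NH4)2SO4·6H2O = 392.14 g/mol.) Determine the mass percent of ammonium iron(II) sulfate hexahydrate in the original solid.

MnO4^- + 5 Fe^2+ + 8 H^+ → Mn^2+ + 5 Fe^3+ + 4 H2O
n(KMnO4) per titration = 0.0182 × 0.0475 = 8.64 × 10^-4 mol
From the 5:1 ratio, n(FeSO4·(NH4)2SO4·6H2O) in each aliquot = 5/1 × 8.64 × 10^-4 = 4.32 × 10^-3 mol
n(FeSO4·(NH4)2SO4·6H2O) in the whole flask = 4.32 × 10^-3 × 500.0/50.0 = 0.0432 mol
mass of FeSO4·(NH4)2SO4·6H2O = 0.0432 × 392.14 = 17.0 g
% FeSO4·(NH4)2SO4·6H2O = 17.0 / 19.0 × 100 = 89.2 %

89.2 %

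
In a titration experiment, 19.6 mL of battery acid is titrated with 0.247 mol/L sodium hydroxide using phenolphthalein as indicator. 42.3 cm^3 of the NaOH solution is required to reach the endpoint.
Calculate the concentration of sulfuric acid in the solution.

0.267 mol/L

H2SO4 + 2 NaOH → Na2SO4 + 2 H2O
n(NaOH) = 0.0423 L × 0.247 mol/L = 0.0104 mol
From the 1:2 mole ratio, n(H2SO4) = 1/2 × 0.0104 = 5.22 × 10^-3 mol
[H2SO4] = 5.22 × 10^-3 mol / 0.0196 L = 0.267 mol/L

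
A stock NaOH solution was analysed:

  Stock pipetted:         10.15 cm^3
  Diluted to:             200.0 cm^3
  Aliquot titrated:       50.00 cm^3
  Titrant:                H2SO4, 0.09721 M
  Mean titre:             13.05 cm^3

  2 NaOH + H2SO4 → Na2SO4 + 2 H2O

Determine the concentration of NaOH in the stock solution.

n(H2SO4) = 0.01305 × 0.09721 = 1.269 × 10^-3 mol
From the 2:1 ratio, n(NaOH) in the aliquot = 2/1 × 1.269 × 10^-3 = 2.537 × 10^-3 mol
[NaOH]_dilute = 2.537 × 10^-3 / 0.05000 = 0.05074 mol/L
Dilution factor = 200.0 / 10.15 = 19.70
[NaOH]_stock = 0.05074 × 19.70 = 0.9999 mol/L

0.9999 M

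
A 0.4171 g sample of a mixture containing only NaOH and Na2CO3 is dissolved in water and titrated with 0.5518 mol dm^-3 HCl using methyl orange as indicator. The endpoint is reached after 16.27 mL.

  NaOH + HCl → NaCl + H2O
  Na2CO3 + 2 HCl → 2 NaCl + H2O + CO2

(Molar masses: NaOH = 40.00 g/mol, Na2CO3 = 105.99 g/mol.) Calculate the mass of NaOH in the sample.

n(HCl) = 0.01627 × 0.5518 = 8.978 × 10^-3 mol
Let x = n(NaOH), y = n(Na2CO3).
Titrant: 1x + 2y = 8.978 × 10^-3;  mass: 40.00x + 105.99y = 0.4171
Solving, x = 4.515 × 10^-3 mol, y = 2.231 × 10^-3 mol
mass of NaOH = 4.515 × 10^-3 × 40.00 = 0.1806 g

0.1806 g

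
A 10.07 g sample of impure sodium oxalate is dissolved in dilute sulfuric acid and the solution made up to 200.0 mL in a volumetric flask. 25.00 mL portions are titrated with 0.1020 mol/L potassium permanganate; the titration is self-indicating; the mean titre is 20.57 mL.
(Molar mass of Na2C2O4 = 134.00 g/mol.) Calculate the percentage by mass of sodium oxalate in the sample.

55.84 %

2 MnO4^- + 5 C2O4^2- + 16 H^+ → 2 Mn^2+ + 10 CO2 + 8 H2O
n(KMnO4) per titration = 0.02057 × 0.1020 = 2.098 × 10^-3 mol
From the 5:2 ratio, n(Na2C2O4) in each aliquot = 5/2 × 2.098 × 10^-3 = 5.245 × 10^-3 mol
n(Na2C2O4) in the whole flask = 5.245 × 10^-3 × 200.0/25.00 = 0.04196 mol
mass of Na2C2O4 = 0.04196 × 134.00 = 5.623 g
% Na2C2O4 = 5.623 / 10.07 × 100 = 55.84 %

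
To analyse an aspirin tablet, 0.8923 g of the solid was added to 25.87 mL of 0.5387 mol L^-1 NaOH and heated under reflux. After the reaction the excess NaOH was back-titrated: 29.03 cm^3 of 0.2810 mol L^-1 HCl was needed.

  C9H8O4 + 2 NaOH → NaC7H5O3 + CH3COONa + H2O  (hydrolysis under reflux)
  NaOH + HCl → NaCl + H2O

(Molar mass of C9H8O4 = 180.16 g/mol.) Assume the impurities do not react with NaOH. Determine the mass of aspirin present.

n(NaOH) added = 0.02587 × 0.5387 = 0.01394 mol
n(HCl) used in back-titration = 0.02903 × 0.2810 = 8.157 × 10^-3 mol
n(NaOH) left over = 8.157 × 10^-3 mol (1:1 ratio)
n(NaOH) consumed by analyte = 0.01394 − 8.157 × 10^-3 = 5.779 × 10^-3 mol
From the 1:2 ratio, n(C9H8O4) = 1/2 × 5.779 × 10^-3 = 2.889 × 10^-3 mol
mass of C9H8O4 = 2.889 × 10^-3 × 180.16 = 0.5205 g

0.5205 g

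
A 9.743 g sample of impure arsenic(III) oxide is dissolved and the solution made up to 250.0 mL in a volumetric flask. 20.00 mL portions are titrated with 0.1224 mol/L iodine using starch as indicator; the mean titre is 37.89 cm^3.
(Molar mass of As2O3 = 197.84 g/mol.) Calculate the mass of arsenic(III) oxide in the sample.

5.735 g

As2O3 + 2 I2 + 2 H2O → As2O5 + 4 HI
n(I2) per titration = 0.03789 × 0.1224 = 4.638 × 10^-3 mol
From the 1:2 ratio, n(As2O3) in each aliquot = 1/2 × 4.638 × 10^-3 = 2.319 × 10^-3 mol
n(As2O3) in the whole flask = 2.319 × 10^-3 × 250.0/20.00 = 0.02899 mol
mass of As2O3 = 0.02899 × 197.84 = 5.735 g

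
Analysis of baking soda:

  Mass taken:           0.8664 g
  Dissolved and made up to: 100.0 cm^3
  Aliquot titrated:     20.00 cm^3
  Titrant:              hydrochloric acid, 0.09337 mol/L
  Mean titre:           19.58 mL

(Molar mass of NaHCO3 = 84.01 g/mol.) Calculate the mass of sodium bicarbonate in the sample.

NaHCO3 + HCl → NaCl + H2O + CO2
n(HCl) per titration = 0.01958 × 0.09337 = 1.828 × 10^-3 mol
n(NaHCO3) in each aliquot = 1.828 × 10^-3 mol (1:1 ratio)
n(NaHCO3) in the whole flask = 1.828 × 10^-3 × 100.0/20.00 = 9.141 × 10^-3 mol
mass of NaHCO3 = 9.141 × 10^-3 × 84.01 = 0.7679 g

0.7679 g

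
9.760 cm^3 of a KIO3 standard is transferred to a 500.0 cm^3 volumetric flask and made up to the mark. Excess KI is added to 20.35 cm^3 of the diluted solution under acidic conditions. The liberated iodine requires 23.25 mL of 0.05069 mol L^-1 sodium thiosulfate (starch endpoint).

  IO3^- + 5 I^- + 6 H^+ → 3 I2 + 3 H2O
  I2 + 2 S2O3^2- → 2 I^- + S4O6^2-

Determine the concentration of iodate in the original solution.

n(S2O3^2-) = 0.02325 × 0.05069 = 1.179 × 10^-3 mol
n(I2) = n(S2O3^2-)/2 = 5.893 × 10^-4 mol
From the 1:3 ratio, n(IO3^-) in the aliquot = 1/3 × 5.893 × 10^-4 = 1.964 × 10^-4 mol
[IO3^-]_dilute = 1.964 × 10^-4 / 0.02035 = 0.009652 mol/L
[IO3^-]_original = 0.009652 × 500.0/9.760 = 0.4945 mol/L

0.4945 mol/L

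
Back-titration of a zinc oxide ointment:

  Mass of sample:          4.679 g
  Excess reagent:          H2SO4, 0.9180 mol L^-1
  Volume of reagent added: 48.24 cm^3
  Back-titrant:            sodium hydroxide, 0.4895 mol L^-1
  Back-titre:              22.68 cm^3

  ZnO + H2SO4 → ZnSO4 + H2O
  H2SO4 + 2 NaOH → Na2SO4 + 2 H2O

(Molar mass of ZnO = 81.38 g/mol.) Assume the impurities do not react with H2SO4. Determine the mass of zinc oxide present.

n(H2SO4) added = 0.04824 × 0.9180 = 0.04428 mol
n(NaOH) used in back-titration = 0.02268 × 0.4895 = 0.01110 mol
From the 1:2 ratio, n(H2SO4) left over = 1/2 × 0.01110 = 5.551 × 10^-3 mol
n(H2SO4) consumed by analyte = 0.04428 − 5.551 × 10^-3 = 0.03873 mol
n(ZnO) = 0.03873 mol (1:1 ratio)
mass of ZnO = 0.03873 × 81.38 = 3.152 g

3.152 g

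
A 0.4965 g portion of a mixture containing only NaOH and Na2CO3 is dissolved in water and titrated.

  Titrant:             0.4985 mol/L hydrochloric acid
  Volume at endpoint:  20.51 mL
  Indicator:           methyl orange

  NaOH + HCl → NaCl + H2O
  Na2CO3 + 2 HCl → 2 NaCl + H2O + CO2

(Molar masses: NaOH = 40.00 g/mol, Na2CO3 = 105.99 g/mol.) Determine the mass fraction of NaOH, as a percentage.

n(HCl) = 0.02051 × 0.4985 = 0.01022 mol
Let x = n(NaOH), y = n(Na2CO3).
Titrant: 1x + 2y = 0.01022;  mass: 40.00x + 105.99y = 0.4965
Solving, x = 3.489 × 10^-3 mol, y = 3.368 × 10^-3 mol
mass of NaOH = 3.489 × 10^-3 × 40.00 = 0.1395 g
% NaOH = 0.1395 / 0.4965 × 100 = 28.10 %

28.10 %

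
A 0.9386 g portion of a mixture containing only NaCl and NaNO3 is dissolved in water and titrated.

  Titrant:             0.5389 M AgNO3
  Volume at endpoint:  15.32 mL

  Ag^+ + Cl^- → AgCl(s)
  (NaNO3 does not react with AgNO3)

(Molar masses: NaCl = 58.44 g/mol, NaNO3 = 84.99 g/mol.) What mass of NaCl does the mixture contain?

0.4825 g

n(AgNO3) = 0.01532 × 0.5389 = 8.256 × 10^-3 mol
Let x = n(NaCl), y = n(NaNO3).
Titrant: 1x = 8.256 × 10^-3;  mass: 58.44x + 84.99y = 0.9386
Solving, x = 8.256 × 10^-3 mol, y = 5.367 × 10^-3 mol
mass of NaCl = 8.256 × 10^-3 × 58.44 = 0.4825 g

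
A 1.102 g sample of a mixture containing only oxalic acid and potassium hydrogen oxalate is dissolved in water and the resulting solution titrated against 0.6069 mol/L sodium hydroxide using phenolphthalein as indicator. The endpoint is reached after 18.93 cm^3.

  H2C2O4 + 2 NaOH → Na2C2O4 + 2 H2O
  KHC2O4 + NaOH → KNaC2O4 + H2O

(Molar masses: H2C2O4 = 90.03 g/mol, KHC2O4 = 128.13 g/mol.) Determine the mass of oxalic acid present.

0.2004 g

n(NaOH) = 0.01893 × 0.6069 = 0.01149 mol
Let x = n(H2C2O4), y = n(KHC2O4).
Titrant: 2x + 1y = 0.01149;  mass: 90.03x + 128.13y = 1.102
Solving, x = 2.226 × 10^-3 mol, y = 7.037 × 10^-3 mol
mass of H2C2O4 = 2.226 × 10^-3 × 90.03 = 0.2004 g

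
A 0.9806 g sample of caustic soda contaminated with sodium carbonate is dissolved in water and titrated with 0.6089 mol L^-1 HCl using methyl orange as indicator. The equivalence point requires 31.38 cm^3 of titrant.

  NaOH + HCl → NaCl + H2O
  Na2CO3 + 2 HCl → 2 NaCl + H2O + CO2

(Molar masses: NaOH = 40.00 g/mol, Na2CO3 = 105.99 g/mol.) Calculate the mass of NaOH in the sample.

0.09847 g

n(HCl) = 0.03138 × 0.6089 = 0.01911 mol
Let x = n(NaOH), y = n(Na2CO3).
Titrant: 1x + 2y = 0.01911;  mass: 40.00x + 105.99y = 0.9806
Solving, x = 2.462 × 10^-3 mol, y = 8.323 × 10^-3 mol
mass of NaOH = 2.462 × 10^-3 × 40.00 = 0.09847 g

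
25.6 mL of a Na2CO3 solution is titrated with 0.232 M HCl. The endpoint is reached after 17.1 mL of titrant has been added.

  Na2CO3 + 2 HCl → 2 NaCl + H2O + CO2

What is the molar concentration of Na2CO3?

0.0775 M

n(HCl) = 0.0171 L × 0.232 mol/L = 3.97 × 10^-3 mol
From the 1:2 mole ratio, n(Na2CO3) = 1/2 × 3.97 × 10^-3 = 1.98 × 10^-3 mol
[Na2CO3] = 1.98 × 10^-3 mol / 0.0256 L = 0.0775 mol/L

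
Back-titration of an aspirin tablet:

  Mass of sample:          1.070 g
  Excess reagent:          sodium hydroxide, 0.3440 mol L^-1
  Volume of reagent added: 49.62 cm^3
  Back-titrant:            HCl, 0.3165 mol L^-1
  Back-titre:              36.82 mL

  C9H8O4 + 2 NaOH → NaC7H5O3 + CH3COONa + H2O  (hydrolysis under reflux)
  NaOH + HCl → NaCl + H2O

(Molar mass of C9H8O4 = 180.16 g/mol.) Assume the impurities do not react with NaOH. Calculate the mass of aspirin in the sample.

0.4879 g

n(NaOH) added = 0.04962 × 0.3440 = 0.01707 mol
n(HCl) used in back-titration = 0.03682 × 0.3165 = 0.01165 mol
n(NaOH) left over = 0.01165 mol (1:1 ratio)
n(NaOH) consumed by analyte = 0.01707 − 0.01165 = 5.416 × 10^-3 mol
From the 1:2 ratio, n(C9H8O4) = 1/2 × 5.416 × 10^-3 = 2.708 × 10^-3 mol
mass of C9H8O4 = 2.708 × 10^-3 × 180.16 = 0.4879 g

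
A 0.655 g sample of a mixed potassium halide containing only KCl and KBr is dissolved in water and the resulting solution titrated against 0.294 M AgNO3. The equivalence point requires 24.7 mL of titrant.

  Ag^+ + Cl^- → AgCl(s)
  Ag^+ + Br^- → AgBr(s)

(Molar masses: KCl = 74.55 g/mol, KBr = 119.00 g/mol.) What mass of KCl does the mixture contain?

0.351 g

n(AgNO3) = 0.0247 × 0.294 = 7.26 × 10^-3 mol
Let x = n(KCl), y = n(KBr).
Titrant: 1x + 1y = 7.26 × 10^-3;  mass: 74.55x + 119.00y = 0.655
Solving, x = 4.71 × 10^-3 mol, y = 2.56 × 10^-3 mol
mass of KCl = 4.71 × 10^-3 × 74.55 = 0.351 g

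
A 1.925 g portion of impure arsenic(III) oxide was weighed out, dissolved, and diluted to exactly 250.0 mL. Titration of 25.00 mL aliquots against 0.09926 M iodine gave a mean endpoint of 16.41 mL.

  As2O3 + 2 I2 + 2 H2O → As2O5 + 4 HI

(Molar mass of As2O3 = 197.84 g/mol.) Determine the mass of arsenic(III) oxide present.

1.611 g

n(I2) per titration = 0.01641 × 0.09926 = 1.629 × 10^-3 mol
From the 1:2 ratio, n(As2O3) in each aliquot = 1/2 × 1.629 × 10^-3 = 8.144 × 10^-4 mol
n(As2O3) in the whole flask = 8.144 × 10^-4 × 250.0/25.00 = 8.144 × 10^-3 mol
mass of As2O3 = 8.144 × 10^-3 × 197.84 = 1.611 g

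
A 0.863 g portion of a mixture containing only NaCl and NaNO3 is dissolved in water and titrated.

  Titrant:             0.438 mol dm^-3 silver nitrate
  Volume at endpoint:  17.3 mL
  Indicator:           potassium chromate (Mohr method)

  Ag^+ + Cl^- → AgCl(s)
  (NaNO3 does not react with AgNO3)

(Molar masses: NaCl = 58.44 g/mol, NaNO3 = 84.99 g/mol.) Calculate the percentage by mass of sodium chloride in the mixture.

51.3 %

n(AgNO3) = 0.0173 × 0.438 = 7.58 × 10^-3 mol
Let x = n(NaCl), y = n(NaNO3).
Titrant: 1x = 7.58 × 10^-3;  mass: 58.44x + 84.99y = 0.863
Solving, x = 7.58 × 10^-3 mol, y = 4.94 × 10^-3 mol
mass of NaCl = 7.58 × 10^-3 × 58.44 = 0.443 g
% NaCl = 0.443 / 0.863 × 100 = 51.3 %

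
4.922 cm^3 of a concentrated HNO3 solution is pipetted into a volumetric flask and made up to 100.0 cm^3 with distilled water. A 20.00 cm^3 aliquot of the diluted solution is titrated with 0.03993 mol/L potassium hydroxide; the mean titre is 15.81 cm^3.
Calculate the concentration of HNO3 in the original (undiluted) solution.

HNO3 + KOH → KNO3 + H2O
n(KOH) = 0.01581 × 0.03993 = 6.313 × 10^-4 mol
n(HNO3) in the aliquot = 6.313 × 10^-4 mol (1:1 ratio)
[HNO3]_dilute = 6.313 × 10^-4 / 0.02000 = 0.03156 mol/L
Dilution factor = 100.0 / 4.922 = 20.32
[HNO3]_stock = 0.03156 × 20.32 = 0.6413 mol/L

0.6413 mol/L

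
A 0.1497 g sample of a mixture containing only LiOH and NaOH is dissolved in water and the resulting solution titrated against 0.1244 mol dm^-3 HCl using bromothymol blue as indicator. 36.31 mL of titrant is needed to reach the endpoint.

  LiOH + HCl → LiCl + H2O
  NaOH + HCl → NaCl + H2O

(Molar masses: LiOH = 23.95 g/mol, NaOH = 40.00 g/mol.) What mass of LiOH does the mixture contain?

n(HCl) = 0.03631 × 0.1244 = 4.517 × 10^-3 mol
Let x = n(LiOH), y = n(NaOH).
Titrant: 1x + 1y = 4.517 × 10^-3;  mass: 23.95x + 40.00y = 0.1497
Solving, x = 1.930 × 10^-3 mol, y = 2.587 × 10^-3 mol
mass of LiOH = 1.930 × 10^-3 × 23.95 = 0.04623 g

0.04623 g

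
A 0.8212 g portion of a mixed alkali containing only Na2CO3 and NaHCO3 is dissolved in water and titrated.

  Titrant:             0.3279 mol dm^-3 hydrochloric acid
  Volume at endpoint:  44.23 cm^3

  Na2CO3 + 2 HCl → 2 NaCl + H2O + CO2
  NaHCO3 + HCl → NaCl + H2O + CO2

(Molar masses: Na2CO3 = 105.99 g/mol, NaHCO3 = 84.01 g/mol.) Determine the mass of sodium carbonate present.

0.6787 g

n(HCl) = 0.04423 × 0.3279 = 0.01450 mol
Let x = n(Na2CO3), y = n(NaHCO3).
Titrant: 2x + 1y = 0.01450;  mass: 105.99x + 84.01y = 0.8212
Solving, x = 6.403 × 10^-3 mol, y = 1.696 × 10^-3 mol
mass of Na2CO3 = 6.403 × 10^-3 × 105.99 = 0.6787 g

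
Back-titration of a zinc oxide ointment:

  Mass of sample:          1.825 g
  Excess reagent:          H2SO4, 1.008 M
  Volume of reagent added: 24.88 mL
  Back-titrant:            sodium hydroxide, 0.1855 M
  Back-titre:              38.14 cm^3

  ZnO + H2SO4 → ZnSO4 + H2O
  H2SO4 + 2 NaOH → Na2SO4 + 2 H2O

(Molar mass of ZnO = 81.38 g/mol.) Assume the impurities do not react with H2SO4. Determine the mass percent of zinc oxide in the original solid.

96.06 %

n(H2SO4) added = 0.02488 × 1.008 = 0.02508 mol
n(NaOH) used in back-titration = 0.03814 × 0.1855 = 7.075 × 10^-3 mol
From the 1:2 ratio, n(H2SO4) left over = 1/2 × 7.075 × 10^-3 = 3.537 × 10^-3 mol
n(H2SO4) consumed by analyte = 0.02508 − 3.537 × 10^-3 = 0.02154 mol
n(ZnO) = 0.02154 mol (1:1 ratio)
mass of ZnO = 0.02154 × 81.38 = 1.753 g
% ZnO = 1.753 / 1.825 × 100 = 96.06 %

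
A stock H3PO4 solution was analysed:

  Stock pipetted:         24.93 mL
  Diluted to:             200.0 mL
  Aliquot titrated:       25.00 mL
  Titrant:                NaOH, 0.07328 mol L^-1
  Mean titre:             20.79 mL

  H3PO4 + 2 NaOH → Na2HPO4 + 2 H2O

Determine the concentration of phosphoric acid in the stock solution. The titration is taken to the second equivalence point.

0.2444 mol/L

n(NaOH) = 0.02079 × 0.07328 = 1.523 × 10^-3 mol
From the 1:2 ratio, n(H3PO4) in the aliquot = 1/2 × 1.523 × 10^-3 = 7.617 × 10^-4 mol
[H3PO4]_dilute = 7.617 × 10^-4 / 0.02500 = 0.03047 mol/L
Dilution factor = 200.0 / 24.93 = 8.022
[H3PO4]_stock = 0.03047 × 8.022 = 0.2444 mol/L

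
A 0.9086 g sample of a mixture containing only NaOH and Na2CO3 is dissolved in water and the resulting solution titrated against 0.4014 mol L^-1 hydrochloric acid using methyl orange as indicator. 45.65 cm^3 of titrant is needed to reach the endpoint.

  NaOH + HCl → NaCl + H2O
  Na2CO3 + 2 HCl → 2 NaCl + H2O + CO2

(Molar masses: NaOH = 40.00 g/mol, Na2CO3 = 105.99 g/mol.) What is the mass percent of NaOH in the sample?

n(HCl) = 0.04565 × 0.4014 = 0.01832 mol
Let x = n(NaOH), y = n(Na2CO3).
Titrant: 1x + 2y = 0.01832;  mass: 40.00x + 105.99y = 0.9086
Solving, x = 4.808 × 10^-3 mol, y = 6.758 × 10^-3 mol
mass of NaOH = 4.808 × 10^-3 × 40.00 = 0.1923 g
% NaOH = 0.1923 / 0.9086 × 100 = 21.17 %

21.17 %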